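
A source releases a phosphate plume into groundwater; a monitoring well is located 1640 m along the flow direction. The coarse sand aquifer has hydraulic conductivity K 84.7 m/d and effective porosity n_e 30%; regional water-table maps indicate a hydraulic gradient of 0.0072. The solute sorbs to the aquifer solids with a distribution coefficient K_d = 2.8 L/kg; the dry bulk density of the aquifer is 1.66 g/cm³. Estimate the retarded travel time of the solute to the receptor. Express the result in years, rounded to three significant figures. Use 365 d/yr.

Specific discharge q = 84.7 × 0.0072 = 0.6098 m/d
Seepage velocity v = q / n = 0.6098 / 0.30 = 2.033 m/d
Retardation R = 1 + ρ_b·K_d/n = 1 + 1.66×2.8/0.30 = 16.49
Contaminant velocity v_c = v/R = 2.033/16.49 = 0.1232 m/d
t = L/v_c = 1640/0.1232 = 13310 d
   = 13310/365 = 36.5 yr

36.5 years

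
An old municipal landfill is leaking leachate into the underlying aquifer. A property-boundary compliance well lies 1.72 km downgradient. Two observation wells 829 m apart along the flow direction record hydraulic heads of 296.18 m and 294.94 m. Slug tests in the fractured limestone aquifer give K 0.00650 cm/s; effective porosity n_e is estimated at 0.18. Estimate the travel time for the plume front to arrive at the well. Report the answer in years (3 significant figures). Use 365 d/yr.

101 years

Hydraulic gradient i = (296.18 − 294.94) / 829 = 1.24 / 829 = 0.001496
K = 0.00650 cm/s × 864 = 5.616 m/d
Specific discharge q = 5.616 × 0.001496 = 0.008400 m/d
v = Ki/n = 5.616·0.001496/0.18 = 0.04667 m/d
L = 1.72 km = 1720 m
t = L / v = 1720 / 0.04667 = 36860 d
   = 36860 / 365 = 101 yr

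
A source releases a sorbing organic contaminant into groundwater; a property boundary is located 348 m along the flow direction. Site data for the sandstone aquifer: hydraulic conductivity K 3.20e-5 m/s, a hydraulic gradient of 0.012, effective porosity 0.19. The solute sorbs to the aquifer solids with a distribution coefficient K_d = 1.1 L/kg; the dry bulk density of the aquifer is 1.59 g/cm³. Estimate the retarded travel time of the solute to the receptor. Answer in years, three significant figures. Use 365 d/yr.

K = 3.20e-5 m/s × 86400 s/d = 2.765 m/d
q = Ki = 2.765 × 0.012 = 0.03318 m/d
Seepage velocity v = q / n = 0.03318 / 0.19 = 0.1746 m/d
Retardation R = 1 + ρ_b·K_d/n = 1 + 1.59×1.1/0.19 = 10.21
Contaminant velocity v_c = v/R = 0.1746/10.21 = 0.01711 m/d
t = L/v_c = 348/0.01711 = 20340 d
   = 20340/365 = 55.7 yr

55.7 years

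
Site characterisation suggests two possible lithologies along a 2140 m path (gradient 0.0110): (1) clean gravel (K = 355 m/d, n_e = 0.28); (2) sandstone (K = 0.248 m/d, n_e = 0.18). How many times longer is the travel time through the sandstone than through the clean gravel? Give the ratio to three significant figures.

920

Unit 1 (clean gravel): v = 355×0.011/0.28 = 13.95 m/d, t = 2140/13.95 = 153.4 d
Unit 2 (sandstone): v = 0.248×0.011/0.18 = 0.01516 m/d, t = 2140/0.01516 = 141200 d
t(sandstone) / t(clean gravel) = 141200/153.4 = 920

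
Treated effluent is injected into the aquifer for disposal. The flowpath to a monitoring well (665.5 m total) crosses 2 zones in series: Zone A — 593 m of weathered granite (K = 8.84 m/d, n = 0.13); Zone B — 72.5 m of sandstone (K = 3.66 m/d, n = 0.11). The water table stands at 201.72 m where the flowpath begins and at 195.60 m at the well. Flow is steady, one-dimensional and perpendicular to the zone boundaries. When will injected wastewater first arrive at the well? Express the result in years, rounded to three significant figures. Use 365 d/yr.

3.31 years

Total head drop ΔH = 201.72 − 195.60 = 6.12 m
Continuity: the same q passes through each zone, so ΔH = q·Σ(L_j/K_j) — the zones act as resistances in series.
Σ(L/K) = 593/8.84 + 72.5/3.66 = 67.08 + 19.81 = 86.89 d
q = ΔH / Σ(L/K) = 6.12 / 86.89 = 0.07043 m/d (same in every zone)
Zone A: v = q/n = 0.07043/0.13 = 0.5418 m/d → t_A = 593/0.5418 = 1095 d
Zone B: v = q/n = 0.07043/0.11 = 0.6403 m/d → t_B = 72.5/0.6403 = 113.2 d
Total t = 1095 + 113.2 = 1208 d
   = 1208 / 365 = 3.31 yr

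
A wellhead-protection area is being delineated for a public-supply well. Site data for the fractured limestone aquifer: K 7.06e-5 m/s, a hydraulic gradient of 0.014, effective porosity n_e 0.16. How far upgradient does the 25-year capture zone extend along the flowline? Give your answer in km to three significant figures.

4.87 km

K = 7.06e-5 m/s × 86400 s/d = 6.100 m/d
q = Ki = 6.100 × 0.014 = 0.08540 m/d
v = Ki/n = 6.100·0.014/0.16 = 0.5337 m/d
T = 25 yr × 365 = 9125 d
L = v × T = 0.5337 × 9125 = 4870 m
   = 4.87 km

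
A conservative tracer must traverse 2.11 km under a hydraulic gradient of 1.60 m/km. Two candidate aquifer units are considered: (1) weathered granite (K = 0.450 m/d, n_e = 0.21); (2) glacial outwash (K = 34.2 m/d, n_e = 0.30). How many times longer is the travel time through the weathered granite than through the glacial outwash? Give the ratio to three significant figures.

53.2

Unit 1 (weathered granite): v = 0.450×0.0016/0.21 = 0.003429 m/d, t = 2110/0.003429 = 615400 d
Unit 2 (glacial outwash): v = 34.2×0.0016/0.30 = 0.1824 m/d, t = 2110/0.1824 = 11570 d
t(weathered granite) / t(glacial outwash) = 615400/11570 = 53.2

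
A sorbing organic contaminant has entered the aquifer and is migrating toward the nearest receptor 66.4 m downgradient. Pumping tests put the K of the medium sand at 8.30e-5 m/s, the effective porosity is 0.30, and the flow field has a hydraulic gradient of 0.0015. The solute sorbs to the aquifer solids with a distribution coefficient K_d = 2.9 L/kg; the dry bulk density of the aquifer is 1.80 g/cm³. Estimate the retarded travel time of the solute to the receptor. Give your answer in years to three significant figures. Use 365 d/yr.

K = 8.30e-5 m/s × 86400 s/d = 7.171 m/d
Darcy flux q = K·i = 7.171 × 0.0015 = 0.01076 m/d
Seepage velocity v = q / n = 0.01076 / 0.30 = 0.03586 m/d
Retardation R = 1 + ρ_b·K_d/n = 1 + 1.80×2.9/0.30 = 18.40
Contaminant velocity v_c = v/R = 0.03586/18.40 = 0.001949 m/d
t = L/v_c = 66.4/0.001949 = 34070 d
   = 34070/365 = 93.4 yr

93.4 years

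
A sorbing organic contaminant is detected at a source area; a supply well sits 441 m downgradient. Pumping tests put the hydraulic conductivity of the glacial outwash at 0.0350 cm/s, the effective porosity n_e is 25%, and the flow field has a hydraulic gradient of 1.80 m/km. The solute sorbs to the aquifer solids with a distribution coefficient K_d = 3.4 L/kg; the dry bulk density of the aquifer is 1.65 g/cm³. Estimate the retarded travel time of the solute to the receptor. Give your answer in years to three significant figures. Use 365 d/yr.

130 years

K = 0.0350 cm/s × 864 = 30.24 m/d
Specific discharge q = 30.24 × 0.0018 = 0.05443 m/d
v_s = q/n_e = 0.05443/0.25 = 0.2177 m/d
Retardation R = 1 + ρ_b·K_d/n = 1 + 1.65×3.4/0.25 = 23.44
Contaminant velocity v_c = v/R = 0.2177/23.44 = 0.009289 m/d
t = L/v_c = 441/0.009289 = 47480 d
   = 47480/365 = 130 yr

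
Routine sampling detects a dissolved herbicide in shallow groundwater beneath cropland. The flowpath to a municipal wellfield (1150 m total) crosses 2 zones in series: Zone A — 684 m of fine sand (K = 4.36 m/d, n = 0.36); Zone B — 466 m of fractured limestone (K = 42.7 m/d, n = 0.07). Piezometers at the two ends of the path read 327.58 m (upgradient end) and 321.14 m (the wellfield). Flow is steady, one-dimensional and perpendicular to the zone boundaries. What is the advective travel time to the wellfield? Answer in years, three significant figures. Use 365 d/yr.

Total head drop ΔH = 327.58 − 321.14 = 6.44 m
Steady 1-D flow in series ⇒ the Darcy flux q is identical in every zone and the zone head losses add (resistances L/K in series).
Σ(L/K) = 684/4.36 + 466/42.7 = 156.9 + 10.91 = 167.8 d
q = ΔH / Σ(L/K) = 6.44 / 167.8 = 0.03838 m/d (same in every zone)
Zone A: v = q/n = 0.03838/0.36 = 0.1066 m/d → t_A = 684/0.1066 = 6416 d
Zone B: v = q/n = 0.03838/0.07 = 0.5483 m/d → t_B = 466/0.5483 = 849.9 d
Total t = 6416 + 849.9 = 7266 d
   = 7266 / 365 = 19.9 yr

19.9 years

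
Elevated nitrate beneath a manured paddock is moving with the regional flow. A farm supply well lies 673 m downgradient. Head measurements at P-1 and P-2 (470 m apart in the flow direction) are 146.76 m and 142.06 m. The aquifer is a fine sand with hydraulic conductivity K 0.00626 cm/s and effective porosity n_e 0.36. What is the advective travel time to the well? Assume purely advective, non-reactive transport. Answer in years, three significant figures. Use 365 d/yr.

12.3 years

Hydraulic gradient i = (146.76 − 142.06) / 470 = 4.70 / 470 = 0.01000
K = 0.00626 cm/s × 864 = 5.409 m/d
Specific discharge q = 5.409 × 0.01000 = 0.05409 m/d
Seepage velocity v = q / n = 0.05409 / 0.36 = 0.1502 m/d
t = L / v = 673 / 0.1502 = 4479 d
   = 4479 / 365 = 12.3 yr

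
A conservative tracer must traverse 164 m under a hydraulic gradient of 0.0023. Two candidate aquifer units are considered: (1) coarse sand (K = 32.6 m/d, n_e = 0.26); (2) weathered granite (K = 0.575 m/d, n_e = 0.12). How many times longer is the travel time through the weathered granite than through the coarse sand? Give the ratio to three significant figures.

26.2

Unit 1 (coarse sand): v = 32.6×0.0023/0.26 = 0.2884 m/d, t = 164/0.2884 = 568.7 d
Unit 2 (weathered granite): v = 0.575×0.0023/0.12 = 0.01102 m/d, t = 164/0.01102 = 14880 d
t(weathered granite) / t(coarse sand) = 14880/568.7 = 26.2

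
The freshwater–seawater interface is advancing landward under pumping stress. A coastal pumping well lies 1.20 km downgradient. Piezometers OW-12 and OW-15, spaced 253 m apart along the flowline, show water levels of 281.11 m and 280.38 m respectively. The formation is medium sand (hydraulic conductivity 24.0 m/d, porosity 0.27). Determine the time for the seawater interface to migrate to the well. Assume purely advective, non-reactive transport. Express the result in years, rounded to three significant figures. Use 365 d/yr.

Hydraulic gradient i = (281.11 − 280.38) / 253 = 0.73 / 253 = 0.002885
q = Ki = 24.0 × 0.002885 = 0.06925 m/d
Average linear velocity = 0.06925 / 0.27 = 0.2565 m/d
L = 1.20 km = 1200 m
t = L / v = 1200 / 0.2565 = 4679 d
   = 4679 / 365 = 12.8 yr

12.8 years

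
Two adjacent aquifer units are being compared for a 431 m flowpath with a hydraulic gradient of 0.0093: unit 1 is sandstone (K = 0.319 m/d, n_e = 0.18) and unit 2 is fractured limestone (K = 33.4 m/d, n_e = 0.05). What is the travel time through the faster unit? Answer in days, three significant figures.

69.4 days

Unit 1 (sandstone): v = 0.319×0.0093/0.18 = 0.01648 m/d, t = 431/0.01648 = 26150 d
Unit 2 (fractured limestone): v = 33.4×0.0093/0.05 = 6.212 m/d, t = 431/6.212 = 69.38 d
Faster unit: t = 69.4 d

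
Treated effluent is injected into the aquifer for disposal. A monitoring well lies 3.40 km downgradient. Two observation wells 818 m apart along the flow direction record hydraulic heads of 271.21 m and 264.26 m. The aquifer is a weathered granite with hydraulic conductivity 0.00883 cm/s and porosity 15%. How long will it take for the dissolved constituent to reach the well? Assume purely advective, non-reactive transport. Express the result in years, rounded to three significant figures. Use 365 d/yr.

21.6 years

Hydraulic gradient i = (271.21 − 264.26) / 818 = 6.95 / 818 = 0.008496
K = 0.00883 cm/s × 864 = 7.629 m/d
Darcy flux q = K·i = 7.629 × 0.008496 = 0.06482 m/d
v_s = q/n_e = 0.06482/0.15 = 0.4321 m/d
L = 3.40 km = 3400 m
t = L / v = 3400 / 0.4321 = 7868 d
   = 7868 / 365 = 21.6 yr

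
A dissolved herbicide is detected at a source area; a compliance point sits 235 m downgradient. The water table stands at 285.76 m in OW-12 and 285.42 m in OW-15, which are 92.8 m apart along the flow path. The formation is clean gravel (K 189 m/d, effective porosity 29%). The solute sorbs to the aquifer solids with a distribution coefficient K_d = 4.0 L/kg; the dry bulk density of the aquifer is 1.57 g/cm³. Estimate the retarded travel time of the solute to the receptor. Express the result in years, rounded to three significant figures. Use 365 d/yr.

Hydraulic gradient i = (285.76 − 285.42) / 92.8 = 0.34 / 92.8 = 0.003664
Darcy flux q = K·i = 189 × 0.003664 = 0.6925 m/d
Seepage velocity v = q / n = 0.6925 / 0.29 = 2.388 m/d
Retardation R = 1 + ρ_b·K_d/n = 1 + 1.57×4.0/0.29 = 22.66
Contaminant velocity v_c = v/R = 2.388/22.66 = 0.1054 m/d
t = L/v_c = 235/0.1054 = 2230 d
   = 2230/365 = 6.11 yr

6.11 years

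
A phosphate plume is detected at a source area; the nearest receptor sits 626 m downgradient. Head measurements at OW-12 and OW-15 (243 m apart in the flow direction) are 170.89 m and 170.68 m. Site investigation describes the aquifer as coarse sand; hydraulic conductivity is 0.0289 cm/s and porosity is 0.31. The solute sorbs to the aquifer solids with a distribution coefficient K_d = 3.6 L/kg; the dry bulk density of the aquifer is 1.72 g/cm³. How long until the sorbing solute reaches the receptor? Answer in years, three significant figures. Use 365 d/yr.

517 years

Hydraulic gradient i = (170.89 − 170.68) / 243 = 0.21 / 243 = 8.642e-4
K = 0.0289 cm/s × 864 = 24.97 m/d
Darcy flux q = K·i = 24.97 × 8.642e-4 = 0.02158 m/d
v_s = q/n_e = 0.02158/0.31 = 0.06961 m/d
Retardation R = 1 + ρ_b·K_d/n = 1 + 1.72×3.6/0.31 = 20.97
Contaminant velocity v_c = v/R = 0.06961/20.97 = 0.003319 m/d
t = L/v_c = 626/0.003319 = 188600 d
   = 188600/365 = 517 yr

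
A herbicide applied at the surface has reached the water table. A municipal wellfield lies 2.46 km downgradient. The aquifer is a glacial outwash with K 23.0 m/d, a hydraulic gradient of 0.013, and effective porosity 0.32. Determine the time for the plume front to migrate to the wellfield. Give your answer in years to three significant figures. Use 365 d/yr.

7.21 years

Darcy flux q = K·i = 23.0 × 0.013 = 0.2990 m/d
v_s = q/n_e = 0.2990/0.32 = 0.9344 m/d
L = 2.46 km = 2460 m
t = L / v = 2460 / 0.9344 = 2633 d
   = 2633 / 365 = 7.21 yr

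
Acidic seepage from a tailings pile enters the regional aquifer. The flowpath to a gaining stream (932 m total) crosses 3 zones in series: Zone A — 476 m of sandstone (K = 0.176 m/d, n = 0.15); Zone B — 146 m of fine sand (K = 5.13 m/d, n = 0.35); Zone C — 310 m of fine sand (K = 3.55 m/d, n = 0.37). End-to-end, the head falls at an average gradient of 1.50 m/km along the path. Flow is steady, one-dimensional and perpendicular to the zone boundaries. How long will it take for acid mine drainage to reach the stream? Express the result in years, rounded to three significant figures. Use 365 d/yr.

For zones in series the flux q is common to all zones; the equivalent conductivity is the harmonic (thickness-weighted) mean, K_eq = L_total / Σ(L_j/K_j).
Σ(L/K) = 476/0.176 + 146/5.13 + 310/3.55 = 2705 + 28.46 + 87.32 = 2820 d
K_eq = L_total / Σ(L/K) = 932 / 2820 = 0.3305 m/d
q = K_eq · i = 0.3305 × 0.0015 = 4.957e-4 m/d (same in every zone)
Zone A: v = q/n = 4.957e-4/0.15 = 0.003305 m/d → t_A = 476/0.003305 = 144000 d
Zone B: v = q/n = 4.957e-4/0.35 = 0.001416 m/d → t_B = 146/0.001416 = 103100 d
Zone C: v = q/n = 4.957e-4/0.37 = 0.001340 m/d → t_C = 310/0.001340 = 231400 d
Total t = 144000 + 103100 + 231400 = 478500 d
   = 478500 / 365 = 1310 yr

1310 years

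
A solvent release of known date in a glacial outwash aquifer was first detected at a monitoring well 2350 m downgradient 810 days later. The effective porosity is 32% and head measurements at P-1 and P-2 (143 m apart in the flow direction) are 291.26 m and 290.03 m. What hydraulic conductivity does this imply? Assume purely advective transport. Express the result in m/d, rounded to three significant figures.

108 m/d

Hydraulic gradient i = (291.26 − 290.03) / 143 = 1.23 / 143 = 0.008601
v = L / t = 2350 / 810 = 2.901 m/d
K = v · n / i = 2.901 × 0.32 / 0.008601 = 108 m/d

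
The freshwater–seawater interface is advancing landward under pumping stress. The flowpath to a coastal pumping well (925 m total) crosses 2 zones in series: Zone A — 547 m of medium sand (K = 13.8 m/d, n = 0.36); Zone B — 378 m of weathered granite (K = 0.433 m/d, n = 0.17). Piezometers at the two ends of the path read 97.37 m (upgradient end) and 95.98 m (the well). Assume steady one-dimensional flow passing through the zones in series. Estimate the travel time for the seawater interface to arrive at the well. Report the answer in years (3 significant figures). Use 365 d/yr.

470 years

Total head drop ΔH = 97.37 − 95.98 = 1.39 m
Steady 1-D flow in series ⇒ the Darcy flux q is identical in every zone and the zone head losses add (resistances L/K in series).
Σ(L/K) = 547/13.8 + 378/0.433 = 39.64 + 873.0 = 912.6 d
q = ΔH / Σ(L/K) = 1.39 / 912.6 = 0.001523 m/d (same in every zone)
Zone A: v = q/n = 0.001523/0.36 = 0.004231 m/d → t_A = 547/0.004231 = 129300 d
Zone B: v = q/n = 0.001523/0.17 = 0.008959 m/d → t_B = 378/0.008959 = 42190 d
Total t = 129300 + 42190 = 171500 d
   = 171500 / 365 = 470 yr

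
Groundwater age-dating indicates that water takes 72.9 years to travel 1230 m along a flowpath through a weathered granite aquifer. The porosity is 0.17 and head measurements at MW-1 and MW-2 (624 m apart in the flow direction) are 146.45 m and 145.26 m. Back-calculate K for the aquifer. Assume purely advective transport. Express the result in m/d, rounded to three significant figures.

4.12 m/d

Hydraulic gradient i = (146.45 − 145.26) / 624 = 1.19 / 624 = 0.001907
t = 72.9 years = 26610 d
v = L / t = 1230 / 26610 = 0.04623 m/d
K = v · n / i = 0.04623 × 0.17 / 0.001907 = 4.12 m/d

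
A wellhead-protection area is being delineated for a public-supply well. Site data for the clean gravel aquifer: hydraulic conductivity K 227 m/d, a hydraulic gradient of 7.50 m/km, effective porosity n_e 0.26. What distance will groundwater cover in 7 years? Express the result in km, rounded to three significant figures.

16.7 km

Darcy flux q = K·i = 227 × 0.0075 = 1.703 m/d
Seepage velocity v = q / n = 1.703 / 0.26 = 6.548 m/d
T = 7 yr × 365 = 2555 d
L = v × T = 6.548 × 2555 = 16730 m
   = 16.7 km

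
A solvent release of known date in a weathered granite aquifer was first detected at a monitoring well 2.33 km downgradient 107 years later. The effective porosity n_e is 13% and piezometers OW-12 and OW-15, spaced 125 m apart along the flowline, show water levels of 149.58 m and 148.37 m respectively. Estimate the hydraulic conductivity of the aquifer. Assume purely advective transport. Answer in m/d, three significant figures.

Hydraulic gradient i = (149.58 − 148.37) / 125 = 1.21 / 125 = 0.009680
t = 107 years = 39060 d
L = 2.33 km = 2330 m
v = L / t = 2330 / 39060 = 0.05966 m/d
K = v · n / i = 0.05966 × 0.13 / 0.009680 = 0.801 m/d

0.801 m/d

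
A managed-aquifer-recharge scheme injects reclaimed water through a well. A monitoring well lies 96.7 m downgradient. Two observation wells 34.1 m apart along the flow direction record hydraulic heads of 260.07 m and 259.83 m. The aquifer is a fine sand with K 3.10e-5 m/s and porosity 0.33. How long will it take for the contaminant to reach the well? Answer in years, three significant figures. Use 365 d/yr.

4.64 years

Hydraulic gradient i = (260.07 − 259.83) / 34.1 = 0.24 / 34.1 = 0.007038
K = 3.10e-5 m/s × 86400 s/d = 2.678 m/d
Darcy flux q = K·i = 2.678 × 0.007038 = 0.01885 m/d
v_s = q/n_e = 0.01885/0.33 = 0.05712 m/d
t = L / v = 96.7 / 0.05712 = 1693 d
   = 1693 / 365 = 4.64 yr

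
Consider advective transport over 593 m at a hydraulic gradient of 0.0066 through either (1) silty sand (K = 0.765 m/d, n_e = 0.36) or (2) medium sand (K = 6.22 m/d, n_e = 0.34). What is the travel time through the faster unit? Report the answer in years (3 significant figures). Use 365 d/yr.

13.5 years

Unit 1 (silty sand): v = 0.765×0.0066/0.36 = 0.01403 m/d, t = 593/0.01403 = 42280 d
Unit 2 (medium sand): v = 6.22×0.0066/0.34 = 0.1207 m/d, t = 593/0.1207 = 4911 d
Faster: 4911 d / 365 = 13.5 yr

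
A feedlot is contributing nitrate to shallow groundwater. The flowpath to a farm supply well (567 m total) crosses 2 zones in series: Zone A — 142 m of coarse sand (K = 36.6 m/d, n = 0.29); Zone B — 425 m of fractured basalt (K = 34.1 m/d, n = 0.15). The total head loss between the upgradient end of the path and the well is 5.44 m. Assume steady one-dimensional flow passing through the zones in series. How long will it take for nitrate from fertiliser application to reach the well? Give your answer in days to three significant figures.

Continuity: the same q passes through each zone, so ΔH = q·Σ(L_j/K_j) — the zones act as resistances in series.
Σ(L/K) = 142/36.6 + 425/34.1 = 3.880 + 12.46 = 16.34 d
q = ΔH / Σ(L/K) = 5.44 / 16.34 = 0.3329 m/d (same in every zone)
Zone A: v = q/n = 0.3329/0.29 = 1.148 m/d → t_A = 142/1.148 = 123.7 d
Zone B: v = q/n = 0.3329/0.15 = 2.219 m/d → t_B = 425/2.219 = 191.5 d
Total t = 123.7 + 191.5 = 315.2 d

315 days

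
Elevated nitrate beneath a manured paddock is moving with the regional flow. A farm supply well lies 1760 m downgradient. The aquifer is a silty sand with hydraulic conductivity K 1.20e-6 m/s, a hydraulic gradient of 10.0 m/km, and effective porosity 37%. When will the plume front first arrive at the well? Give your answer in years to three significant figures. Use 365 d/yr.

1720 years

K = 1.20e-6 m/s × 86400 s/d = 0.1037 m/d
q = Ki = 0.1037 × 0.010 = 0.001037 m/d
Seepage velocity v = q / n = 0.001037 / 0.37 = 0.002802 m/d
t = L / v = 1760 / 0.002802 = 628100 d
   = 628100 / 365 = 1720 yr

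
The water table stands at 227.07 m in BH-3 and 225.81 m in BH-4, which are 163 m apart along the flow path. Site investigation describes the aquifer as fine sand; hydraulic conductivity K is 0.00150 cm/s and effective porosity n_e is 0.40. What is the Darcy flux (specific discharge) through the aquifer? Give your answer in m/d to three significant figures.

0.0100 m/d

Hydraulic gradient i = (227.07 − 225.81) / 163 = 1.26 / 163 = 0.007730
K = 0.00150 cm/s × 864 = 1.296 m/d
Specific discharge q = 1.296 × 0.007730 = 0.01002 m/d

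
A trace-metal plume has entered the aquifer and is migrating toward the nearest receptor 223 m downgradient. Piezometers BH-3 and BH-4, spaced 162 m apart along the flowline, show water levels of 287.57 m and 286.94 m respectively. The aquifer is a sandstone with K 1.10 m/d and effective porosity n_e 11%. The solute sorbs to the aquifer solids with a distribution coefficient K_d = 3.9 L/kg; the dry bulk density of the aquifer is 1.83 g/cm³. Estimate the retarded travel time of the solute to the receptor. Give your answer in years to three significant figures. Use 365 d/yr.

1040 years

Hydraulic gradient i = (287.57 − 286.94) / 162 = 0.63 / 162 = 0.003889
Specific discharge q = 1.10 × 0.003889 = 0.004278 m/d
v = Ki/n = 1.10·0.003889/0.11 = 0.03889 m/d
Retardation R = 1 + ρ_b·K_d/n = 1 + 1.83×3.9/0.11 = 65.88
Contaminant velocity v_c = v/R = 0.03889/65.88 = 5.903e-4 m/d
t = L/v_c = 223/5.903e-4 = 377800 d
   = 377800/365 = 1040 yr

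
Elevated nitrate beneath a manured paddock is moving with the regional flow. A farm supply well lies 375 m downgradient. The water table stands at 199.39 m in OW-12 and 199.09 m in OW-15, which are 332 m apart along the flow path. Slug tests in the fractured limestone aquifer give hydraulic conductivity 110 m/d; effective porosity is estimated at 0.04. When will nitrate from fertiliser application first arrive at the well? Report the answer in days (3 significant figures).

151 days

Hydraulic gradient i = (199.39 − 199.09) / 332 = 0.30 / 332 = 9.036e-4
Darcy flux q = K·i = 110 × 9.036e-4 = 0.09940 m/d
Seepage velocity v = q / n = 0.09940 / 0.04 = 2.485 m/d
t = L / v = 375 / 2.485 = 150.9 d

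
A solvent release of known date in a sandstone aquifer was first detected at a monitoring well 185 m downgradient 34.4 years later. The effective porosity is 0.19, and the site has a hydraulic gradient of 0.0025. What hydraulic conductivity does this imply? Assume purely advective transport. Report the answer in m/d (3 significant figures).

1.12 m/d

t = 34.4 years = 12560 d
v = L / t = 185 / 12560 = 0.01473 m/d
K = v · n / i = 0.01473 × 0.19 / 0.0025 = 1.12 m/d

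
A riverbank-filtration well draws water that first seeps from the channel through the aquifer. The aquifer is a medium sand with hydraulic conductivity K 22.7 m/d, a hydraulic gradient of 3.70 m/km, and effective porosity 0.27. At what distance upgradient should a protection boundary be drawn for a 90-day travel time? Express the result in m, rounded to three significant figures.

28.0 m

Darcy flux q = K·i = 22.7 × 0.0037 = 0.08399 m/d
Seepage velocity v = q / n = 0.08399 / 0.27 = 0.3111 m/d
L = v × T = 0.3111 × 90 = 28.00 m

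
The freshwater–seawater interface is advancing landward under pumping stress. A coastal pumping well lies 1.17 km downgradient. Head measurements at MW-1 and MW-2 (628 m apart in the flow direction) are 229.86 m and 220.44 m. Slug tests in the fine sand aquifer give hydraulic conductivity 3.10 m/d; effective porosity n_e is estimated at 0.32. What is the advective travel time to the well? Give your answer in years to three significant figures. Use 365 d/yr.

Hydraulic gradient i = (229.86 − 220.44) / 628 = 9.42 / 628 = 0.01500
Darcy flux q = K·i = 3.10 × 0.01500 = 0.04650 m/d
v_s = q/n_e = 0.04650/0.32 = 0.1453 m/d
L = 1.17 km = 1170 m
t = L / v = 1170 / 0.1453 = 8052 d
   = 8052 / 365 = 22.1 yr

22.1 years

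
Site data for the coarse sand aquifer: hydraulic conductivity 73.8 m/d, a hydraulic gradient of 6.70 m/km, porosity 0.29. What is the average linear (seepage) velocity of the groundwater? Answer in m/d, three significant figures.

Specific discharge q = 73.8 × 0.0067 = 0.4945 m/d
v_s = q/n_e = 0.4945/0.29 = 1.705 m/d

1.71 m/d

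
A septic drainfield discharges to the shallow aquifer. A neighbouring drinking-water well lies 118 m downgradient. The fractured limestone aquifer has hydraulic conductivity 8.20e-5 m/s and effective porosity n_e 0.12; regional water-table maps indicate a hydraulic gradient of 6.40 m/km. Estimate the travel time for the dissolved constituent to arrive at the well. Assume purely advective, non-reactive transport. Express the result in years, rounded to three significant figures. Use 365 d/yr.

K = 8.20e-5 m/s × 86400 s/d = 7.085 m/d
q = Ki = 7.085 × 0.0064 = 0.04534 m/d
Seepage velocity v = q / n = 0.04534 / 0.12 = 0.3779 m/d
t = L / v = 118 / 0.3779 = 312.3 d
   = 312.3 / 365 = 0.856 yr

0.856 years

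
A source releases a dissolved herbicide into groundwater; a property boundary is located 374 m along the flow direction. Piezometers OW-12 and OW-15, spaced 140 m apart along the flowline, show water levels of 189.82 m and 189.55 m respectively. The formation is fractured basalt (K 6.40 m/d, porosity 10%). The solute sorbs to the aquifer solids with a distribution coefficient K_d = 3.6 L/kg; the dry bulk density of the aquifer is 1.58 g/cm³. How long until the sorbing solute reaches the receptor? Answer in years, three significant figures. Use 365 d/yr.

480 years

Hydraulic gradient i = (189.82 − 189.55) / 140 = 0.27 / 140 = 0.001929
q = Ki = 6.40 × 0.001929 = 0.01234 m/d
Seepage velocity v = q / n = 0.01234 / 0.10 = 0.1234 m/d
Retardation R = 1 + ρ_b·K_d/n = 1 + 1.58×3.6/0.10 = 57.88
Contaminant velocity v_c = v/R = 0.1234/57.88 = 0.002132 m/d
t = L/v_c = 374/0.002132 = 175400 d
   = 175400/365 = 480 yr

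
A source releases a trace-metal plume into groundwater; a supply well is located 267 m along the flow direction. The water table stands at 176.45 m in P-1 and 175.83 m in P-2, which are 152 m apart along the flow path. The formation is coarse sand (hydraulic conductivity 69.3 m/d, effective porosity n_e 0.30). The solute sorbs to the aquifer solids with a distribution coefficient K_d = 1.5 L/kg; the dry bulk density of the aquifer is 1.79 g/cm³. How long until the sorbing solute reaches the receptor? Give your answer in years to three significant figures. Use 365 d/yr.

7.72 years

Hydraulic gradient i = (176.45 − 175.83) / 152 = 0.62 / 152 = 0.004079
Specific discharge q = 69.3 × 0.004079 = 0.2827 m/d
v_s = q/n_e = 0.2827/0.30 = 0.9422 m/d
Retardation R = 1 + ρ_b·K_d/n = 1 + 1.79×1.5/0.30 = 9.950
Contaminant velocity v_c = v/R = 0.9422/9.950 = 0.09470 m/d
t = L/v_c = 267/0.09470 = 2820 d
   = 2820/365 = 7.72 yr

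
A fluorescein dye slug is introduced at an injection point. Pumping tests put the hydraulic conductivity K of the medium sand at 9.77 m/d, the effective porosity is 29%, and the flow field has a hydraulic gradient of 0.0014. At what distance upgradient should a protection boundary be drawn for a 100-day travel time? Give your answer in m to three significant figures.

Specific discharge q = 9.77 × 0.0014 = 0.01368 m/d
v_s = q/n_e = 0.01368/0.29 = 0.04717 m/d
L = v × T = 0.04717 × 100 = 4.717 m

4.72 m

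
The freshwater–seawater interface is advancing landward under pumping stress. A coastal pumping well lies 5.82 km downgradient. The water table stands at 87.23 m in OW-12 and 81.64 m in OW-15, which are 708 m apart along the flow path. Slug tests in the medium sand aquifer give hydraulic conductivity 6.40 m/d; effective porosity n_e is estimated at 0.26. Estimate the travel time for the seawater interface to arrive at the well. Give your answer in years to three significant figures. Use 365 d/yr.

Hydraulic gradient i = (87.23 − 81.64) / 708 = 5.59 / 708 = 0.007895
q = Ki = 6.40 × 0.007895 = 0.05053 m/d
v_s = q/n_e = 0.05053/0.26 = 0.1944 m/d
L = 5.82 km = 5820 m
t = L / v = 5820 / 0.1944 = 29950 d
   = 29950 / 365 = 82.0 yr

82.0 years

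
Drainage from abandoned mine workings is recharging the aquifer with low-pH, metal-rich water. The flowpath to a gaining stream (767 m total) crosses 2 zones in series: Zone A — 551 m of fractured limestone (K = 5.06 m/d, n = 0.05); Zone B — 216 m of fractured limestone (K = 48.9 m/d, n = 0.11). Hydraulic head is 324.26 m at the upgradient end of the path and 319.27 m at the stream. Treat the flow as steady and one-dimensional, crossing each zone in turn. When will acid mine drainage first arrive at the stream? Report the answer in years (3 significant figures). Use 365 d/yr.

Total head drop ΔH = 324.26 − 319.27 = 4.99 m
Steady 1-D flow in series ⇒ the Darcy flux q is identical in every zone and the zone head losses add (resistances L/K in series).
Σ(L/K) = 551/5.06 + 216/48.9 = 108.9 + 4.417 = 113.3 d
q = ΔH / Σ(L/K) = 4.99 / 113.3 = 0.04404 m/d (same in every zone)
Zone A: v = q/n = 0.04404/0.05 = 0.8808 m/d → t_A = 551/0.8808 = 625.6 d
Zone B: v = q/n = 0.04404/0.11 = 0.4003 m/d → t_B = 216/0.4003 = 539.5 d
Total t = 625.6 + 539.5 = 1165 d
   = 1165 / 365 = 3.19 yr

3.19 years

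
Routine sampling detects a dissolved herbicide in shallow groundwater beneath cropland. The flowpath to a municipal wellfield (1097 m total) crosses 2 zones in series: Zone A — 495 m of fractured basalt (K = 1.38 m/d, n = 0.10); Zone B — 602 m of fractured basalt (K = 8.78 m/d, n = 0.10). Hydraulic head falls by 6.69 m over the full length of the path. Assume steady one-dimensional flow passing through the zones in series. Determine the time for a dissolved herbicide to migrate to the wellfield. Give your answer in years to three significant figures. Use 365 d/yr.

Steady 1-D flow in series ⇒ the Darcy flux q is identical in every zone and the zone head losses add (resistances L/K in series).
Σ(L/K) = 495/1.38 + 602/8.78 = 358.7 + 68.56 = 427.3 d
q = ΔH / Σ(L/K) = 6.69 / 427.3 = 0.01566 m/d (same in every zone)
Zone A: v = q/n = 0.01566/0.10 = 0.1566 m/d → t_A = 495/0.1566 = 3161 d
Zone B: v = q/n = 0.01566/0.10 = 0.1566 m/d → t_B = 602/0.1566 = 3845 d
Total t = 3161 + 3845 = 7006 d
   = 7006 / 365 = 19.2 yr

19.2 years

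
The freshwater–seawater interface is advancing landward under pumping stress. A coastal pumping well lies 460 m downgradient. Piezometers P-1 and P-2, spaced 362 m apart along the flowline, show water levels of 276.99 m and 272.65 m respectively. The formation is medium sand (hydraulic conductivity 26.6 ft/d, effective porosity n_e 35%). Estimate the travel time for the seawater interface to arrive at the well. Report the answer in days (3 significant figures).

1660 days

Hydraulic gradient i = (276.99 − 272.65) / 362 = 4.34 / 362 = 0.01199
K = 26.6 ft/d × 0.3048 = 8.108 m/d
Darcy flux q = K·i = 8.108 × 0.01199 = 0.09720 m/d
Average linear velocity = 0.09720 / 0.35 = 0.2777 m/d
t = L / v = 460 / 0.2777 = 1656 d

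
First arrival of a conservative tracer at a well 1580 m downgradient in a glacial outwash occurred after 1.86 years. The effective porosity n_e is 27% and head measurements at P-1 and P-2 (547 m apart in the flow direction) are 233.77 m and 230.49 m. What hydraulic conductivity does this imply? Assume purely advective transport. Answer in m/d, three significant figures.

105 m/d

Hydraulic gradient i = (233.77 − 230.49) / 547 = 3.28 / 547 = 0.005996
t = 1.86 years = 678.9 d
v = L / t = 1580 / 678.9 = 2.327 m/d
K = v · n / i = 2.327 × 0.27 / 0.005996 = 105 m/d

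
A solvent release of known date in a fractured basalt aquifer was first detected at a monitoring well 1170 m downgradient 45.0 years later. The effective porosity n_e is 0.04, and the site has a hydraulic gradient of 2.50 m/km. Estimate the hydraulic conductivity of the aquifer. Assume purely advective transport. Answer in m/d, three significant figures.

t = 45.0 years = 16430 d
v = L / t = 1170 / 16430 = 0.07123 m/d
K = v · n / i = 0.07123 × 0.04 / 0.0025 = 1.14 m/d

1.14 m/d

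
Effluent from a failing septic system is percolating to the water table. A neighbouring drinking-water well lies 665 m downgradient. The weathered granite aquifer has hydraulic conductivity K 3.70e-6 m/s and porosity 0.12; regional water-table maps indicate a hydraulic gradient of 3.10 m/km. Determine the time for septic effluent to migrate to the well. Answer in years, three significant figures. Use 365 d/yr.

K = 3.70e-6 m/s × 86400 s/d = 0.3197 m/d
Darcy flux q = K·i = 0.3197 × 0.0031 = 9.910e-4 m/d
Average linear velocity = 9.910e-4 / 0.12 = 0.008258 m/d
t = L / v = 665 / 0.008258 = 80520 d
   = 80520 / 365 = 221 yr

221 years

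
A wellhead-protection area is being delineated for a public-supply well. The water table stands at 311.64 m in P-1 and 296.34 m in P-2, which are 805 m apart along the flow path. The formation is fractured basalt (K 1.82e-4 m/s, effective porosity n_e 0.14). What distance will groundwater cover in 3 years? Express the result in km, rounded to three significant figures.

Hydraulic gradient i = (311.64 − 296.34) / 805 = 15.30 / 805 = 0.01901
K = 1.82e-4 m/s × 86400 s/d = 15.72 m/d
Specific discharge q = 15.72 × 0.01901 = 0.2989 m/d
Seepage velocity v = q / n = 0.2989 / 0.14 = 2.135 m/d
T = 3 yr × 365 = 1095 d
L = v × T = 2.135 × 1095 = 2338 m
   = 2.34 km

2.34 km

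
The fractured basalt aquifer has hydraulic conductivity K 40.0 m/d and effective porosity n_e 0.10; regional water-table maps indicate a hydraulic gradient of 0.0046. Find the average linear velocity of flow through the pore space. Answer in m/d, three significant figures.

1.84 m/d

q = Ki = 40.0 × 0.0046 = 0.1840 m/d
v_s = q/n_e = 0.1840/0.10 = 1.840 m/d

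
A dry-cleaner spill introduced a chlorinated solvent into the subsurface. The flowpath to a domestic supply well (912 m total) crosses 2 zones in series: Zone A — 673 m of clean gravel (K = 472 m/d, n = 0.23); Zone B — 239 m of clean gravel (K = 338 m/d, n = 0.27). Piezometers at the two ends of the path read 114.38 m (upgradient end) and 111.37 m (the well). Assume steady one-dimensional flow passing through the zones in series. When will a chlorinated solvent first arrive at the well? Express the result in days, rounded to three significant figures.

155 days

Total head drop ΔH = 114.38 − 111.37 = 3.01 m
Steady 1-D flow in series ⇒ the Darcy flux q is identical in every zone and the zone head losses add (resistances L/K in series).
Σ(L/K) = 673/472 + 239/338 = 1.426 + 0.7071 = 2.133 d
q = ΔH / Σ(L/K) = 3.01 / 2.133 = 1.411 m/d (same in every zone)
Zone A: v = q/n = 1.411/0.23 = 6.136 m/d → t_A = 673/6.136 = 109.7 d
Zone B: v = q/n = 1.411/0.27 = 5.227 m/d → t_B = 239/5.227 = 45.73 d
Total t = 109.7 + 45.73 = 155.4 d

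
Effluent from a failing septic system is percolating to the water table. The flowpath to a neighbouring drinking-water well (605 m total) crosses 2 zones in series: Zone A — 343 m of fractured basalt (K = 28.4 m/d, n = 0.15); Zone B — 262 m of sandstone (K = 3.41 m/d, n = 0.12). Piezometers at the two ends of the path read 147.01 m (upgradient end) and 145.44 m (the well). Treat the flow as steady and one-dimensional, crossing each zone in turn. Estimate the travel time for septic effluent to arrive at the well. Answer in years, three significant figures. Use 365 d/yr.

12.9 years

Total head drop ΔH = 147.01 − 145.44 = 1.57 m
Continuity: the same q passes through each zone, so ΔH = q·Σ(L_j/K_j) — the zones act as resistances in series.
Σ(L/K) = 343/28.4 + 262/3.41 = 12.08 + 76.83 = 88.91 d
q = ΔH / Σ(L/K) = 1.57 / 88.91 = 0.01766 m/d (same in every zone)
Zone A: v = q/n = 0.01766/0.15 = 0.1177 m/d → t_A = 343/0.1177 = 2914 d
Zone B: v = q/n = 0.01766/0.12 = 0.1472 m/d → t_B = 262/0.1472 = 1780 d
Total t = 2914 + 1780 = 4694 d
   = 4694 / 365 = 12.9 yr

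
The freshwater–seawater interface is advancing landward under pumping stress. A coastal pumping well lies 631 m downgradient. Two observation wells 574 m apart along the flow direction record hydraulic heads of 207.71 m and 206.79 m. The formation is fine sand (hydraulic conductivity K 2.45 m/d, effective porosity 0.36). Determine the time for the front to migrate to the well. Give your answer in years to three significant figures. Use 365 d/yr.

Hydraulic gradient i = (207.71 − 206.79) / 574 = 0.92 / 574 = 0.001603
q = Ki = 2.45 × 0.001603 = 0.003927 m/d
Average linear velocity = 0.003927 / 0.36 = 0.01091 m/d
t = L / v = 631 / 0.01091 = 57850 d
   = 57850 / 365 = 158 yr

158 years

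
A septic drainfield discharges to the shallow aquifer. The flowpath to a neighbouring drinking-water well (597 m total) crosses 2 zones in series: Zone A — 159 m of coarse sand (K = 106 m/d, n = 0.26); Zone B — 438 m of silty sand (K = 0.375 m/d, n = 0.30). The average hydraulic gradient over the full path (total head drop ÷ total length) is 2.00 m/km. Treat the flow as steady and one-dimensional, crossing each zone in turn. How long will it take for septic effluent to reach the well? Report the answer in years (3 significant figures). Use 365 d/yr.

For zones in series the flux q is common to all zones; the equivalent conductivity is the harmonic (thickness-weighted) mean, K_eq = L_total / Σ(L_j/K_j).
Σ(L/K) = 159/106 + 438/0.375 = 1.500 + 1168 = 1170 d
K_eq = L_total / Σ(L/K) = 597 / 1170 = 0.5105 m/d
q = K_eq · i = 0.5105 × 0.0020 = 0.001021 m/d (same in every zone)
Zone A: v = q/n = 0.001021/0.26 = 0.003927 m/d → t_A = 159/0.003927 = 40490 d
Zone B: v = q/n = 0.001021/0.30 = 0.003403 m/d → t_B = 438/0.003403 = 128700 d
Total t = 40490 + 128700 = 169200 d
   = 169200 / 365 = 464 yr

464 years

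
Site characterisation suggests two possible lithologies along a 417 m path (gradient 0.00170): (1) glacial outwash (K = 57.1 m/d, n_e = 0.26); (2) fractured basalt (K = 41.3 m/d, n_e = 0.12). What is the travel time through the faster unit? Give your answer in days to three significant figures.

713 days

Unit 1 (glacial outwash): v = 57.1×0.0017/0.26 = 0.3733 m/d, t = 417/0.3733 = 1117 d
Unit 2 (fractured basalt): v = 41.3×0.0017/0.12 = 0.5851 m/d, t = 417/0.5851 = 712.7 d
Faster unit: t = 713 d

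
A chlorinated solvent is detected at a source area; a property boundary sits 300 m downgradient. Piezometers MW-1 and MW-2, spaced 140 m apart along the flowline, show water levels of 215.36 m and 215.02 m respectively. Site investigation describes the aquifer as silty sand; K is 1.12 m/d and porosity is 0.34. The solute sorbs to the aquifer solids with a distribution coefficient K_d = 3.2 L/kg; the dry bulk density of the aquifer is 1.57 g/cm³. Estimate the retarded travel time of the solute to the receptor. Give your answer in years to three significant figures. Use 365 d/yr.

Hydraulic gradient i = (215.36 − 215.02) / 140 = 0.34 / 140 = 0.002429
Specific discharge q = 1.12 × 0.002429 = 0.002720 m/d
v_s = q/n_e = 0.002720/0.34 = 0.008000 m/d
Retardation R = 1 + ρ_b·K_d/n = 1 + 1.57×3.2/0.34 = 15.78
Contaminant velocity v_c = v/R = 0.008000/15.78 = 5.071e-4 m/d
t = L/v_c = 300/5.071e-4 = 591600 d
   = 591600/365 = 1620 yr

1620 years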